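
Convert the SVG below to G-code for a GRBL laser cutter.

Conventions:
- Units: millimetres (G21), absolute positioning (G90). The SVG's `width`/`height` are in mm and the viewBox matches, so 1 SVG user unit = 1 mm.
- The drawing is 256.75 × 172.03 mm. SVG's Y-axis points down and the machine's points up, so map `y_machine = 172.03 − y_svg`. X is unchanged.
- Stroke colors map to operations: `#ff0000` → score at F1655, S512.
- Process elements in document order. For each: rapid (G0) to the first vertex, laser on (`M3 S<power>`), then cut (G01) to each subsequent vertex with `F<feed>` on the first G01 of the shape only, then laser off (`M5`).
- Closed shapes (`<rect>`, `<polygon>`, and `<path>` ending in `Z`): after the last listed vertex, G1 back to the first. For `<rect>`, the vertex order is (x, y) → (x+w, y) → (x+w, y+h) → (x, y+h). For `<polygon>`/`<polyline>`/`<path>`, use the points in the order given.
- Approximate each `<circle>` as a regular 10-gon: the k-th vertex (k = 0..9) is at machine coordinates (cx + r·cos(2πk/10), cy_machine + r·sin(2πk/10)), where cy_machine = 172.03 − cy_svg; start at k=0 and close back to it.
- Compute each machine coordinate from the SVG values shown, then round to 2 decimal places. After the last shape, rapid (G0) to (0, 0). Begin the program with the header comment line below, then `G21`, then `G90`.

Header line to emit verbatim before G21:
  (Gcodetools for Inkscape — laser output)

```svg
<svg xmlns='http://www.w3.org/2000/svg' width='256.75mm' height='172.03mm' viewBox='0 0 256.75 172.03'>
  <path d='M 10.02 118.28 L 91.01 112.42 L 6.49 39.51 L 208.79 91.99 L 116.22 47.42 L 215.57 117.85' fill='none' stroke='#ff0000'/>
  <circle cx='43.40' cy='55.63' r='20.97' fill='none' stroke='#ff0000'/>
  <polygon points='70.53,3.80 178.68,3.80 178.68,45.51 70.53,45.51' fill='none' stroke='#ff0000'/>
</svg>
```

(Gcodetools for Inkscape — laser output)
G21
G90
G0 X10.02 Y53.75
M3 S512
G01 X91.01 Y59.61 F1655
G01 X6.49 Y132.52
G01 X208.79 Y80.04
G01 X116.22 Y124.61
G01 X215.57 Y54.18
M5
G0 X64.37 Y116.40
M3 S512
G01 X60.37 Y128.73 F1655
G01 X49.88 Y136.34
G01 X36.92 Y136.34
G01 X26.43 Y128.73
G01 X22.43 Y116.40
G01 X26.43 Y104.07
G01 X36.92 Y96.46
G01 X49.88 Y96.46
G01 X60.37 Y104.07
G01 X64.37 Y116.40
M5
G0 X70.53 Y168.23
M3 S512
G01 X178.68 Y168.23 F1655
G01 X178.68 Y126.52
G01 X70.53 Y126.52
G01 X70.53 Y168.23
M5
G0 X0.00 Y0.00

viewBox `0 0 256.75 172.03` with mm width/height → 1 unit = 1 mm. Flip: y_m = 172.03 − y_svg.

**Shape 1** — `<path>` open polyline, stroke `#ff0000` → score (S512, F1655). Machine vertices: (10.02,53.75) → (91.01,59.61) → (6.49,132.52) → (208.79,80.04) → (116.22,124.61) → (215.57,54.18). Open path.

**Shape 2** — `<circle>` circle, stroke `#ff0000` → score (S512, F1655). Machine vertices: (64.37,116.40) → (60.37,128.73) → (49.88,136.34) → (36.92,136.34) → (26.43,128.73) → (22.43,116.40) → (26.43,104.07) → (36.92,96.46) → (49.88,96.46) → (60.37,104.07) → (64.37,116.40). Closed: final G1 returns to the first vertex.

**Shape 3** — `<polygon>` rectangle, stroke `#ff0000` → score (S512, F1655). Machine vertices: (70.53,168.23) → (178.68,168.23) → (178.68,126.52) → (70.53,126.52) → (70.53,168.23). Closed: final G1 returns to the first vertex.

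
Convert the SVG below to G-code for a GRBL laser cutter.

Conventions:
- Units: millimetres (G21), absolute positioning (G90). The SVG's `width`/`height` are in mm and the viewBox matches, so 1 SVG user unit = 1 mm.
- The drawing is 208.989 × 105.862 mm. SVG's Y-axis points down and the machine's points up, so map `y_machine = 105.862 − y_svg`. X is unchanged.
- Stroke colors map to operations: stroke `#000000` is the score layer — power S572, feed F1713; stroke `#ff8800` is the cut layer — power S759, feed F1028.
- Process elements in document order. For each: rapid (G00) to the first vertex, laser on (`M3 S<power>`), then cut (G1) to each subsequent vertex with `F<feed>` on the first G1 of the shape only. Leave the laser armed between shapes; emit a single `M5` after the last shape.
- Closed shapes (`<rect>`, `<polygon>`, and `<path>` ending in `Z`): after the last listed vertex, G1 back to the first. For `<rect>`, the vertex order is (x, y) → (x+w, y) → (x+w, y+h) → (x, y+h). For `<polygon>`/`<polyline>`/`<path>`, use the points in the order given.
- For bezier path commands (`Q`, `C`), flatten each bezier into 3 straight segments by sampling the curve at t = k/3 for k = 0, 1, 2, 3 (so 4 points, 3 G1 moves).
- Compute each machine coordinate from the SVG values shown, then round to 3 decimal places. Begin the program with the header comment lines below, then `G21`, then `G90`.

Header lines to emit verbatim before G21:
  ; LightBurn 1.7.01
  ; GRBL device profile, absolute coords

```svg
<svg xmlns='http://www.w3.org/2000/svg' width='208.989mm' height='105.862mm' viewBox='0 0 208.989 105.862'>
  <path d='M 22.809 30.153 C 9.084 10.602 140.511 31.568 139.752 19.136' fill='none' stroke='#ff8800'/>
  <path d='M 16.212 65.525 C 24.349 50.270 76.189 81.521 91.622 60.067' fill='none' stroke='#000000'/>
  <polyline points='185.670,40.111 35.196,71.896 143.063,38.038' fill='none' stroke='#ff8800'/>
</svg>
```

; LightBurn 1.7.01
; GRBL device profile, absolute coords
G21
G90
G00 X22.809 Y75.709
M3 S759
G1 X47.196 Y84.492 F1028
G1 X106.721 Y82.689
G1 X139.752 Y86.726
G00 X16.212 Y40.337
M3 S572
G1 X35.950 Y43.764 F1713
G1 X67.020 Y38.235
G1 X91.622 Y45.795
G00 X185.670 Y65.751
M3 S759
G1 X35.196 Y33.966 F1028
G1 X143.063 Y67.824
M5

1 u = 1 mm; y_m = 105.862 − y.

[1] `<path>` cubic bezier, #ff8800→cut S759 F1028: (22.809,75.709) → (47.196,84.492) → (106.721,82.689) → (139.752,86.726)

[2] `<path>` cubic bezier, #000000→score S572 F1713: (16.212,40.337) → (35.950,43.764) → (67.020,38.235) → (91.622,45.795)

[3] `<polyline>` open polyline, #ff8800→cut S759 F1028: (185.670,65.751) → (35.196,33.966) → (143.063,67.824)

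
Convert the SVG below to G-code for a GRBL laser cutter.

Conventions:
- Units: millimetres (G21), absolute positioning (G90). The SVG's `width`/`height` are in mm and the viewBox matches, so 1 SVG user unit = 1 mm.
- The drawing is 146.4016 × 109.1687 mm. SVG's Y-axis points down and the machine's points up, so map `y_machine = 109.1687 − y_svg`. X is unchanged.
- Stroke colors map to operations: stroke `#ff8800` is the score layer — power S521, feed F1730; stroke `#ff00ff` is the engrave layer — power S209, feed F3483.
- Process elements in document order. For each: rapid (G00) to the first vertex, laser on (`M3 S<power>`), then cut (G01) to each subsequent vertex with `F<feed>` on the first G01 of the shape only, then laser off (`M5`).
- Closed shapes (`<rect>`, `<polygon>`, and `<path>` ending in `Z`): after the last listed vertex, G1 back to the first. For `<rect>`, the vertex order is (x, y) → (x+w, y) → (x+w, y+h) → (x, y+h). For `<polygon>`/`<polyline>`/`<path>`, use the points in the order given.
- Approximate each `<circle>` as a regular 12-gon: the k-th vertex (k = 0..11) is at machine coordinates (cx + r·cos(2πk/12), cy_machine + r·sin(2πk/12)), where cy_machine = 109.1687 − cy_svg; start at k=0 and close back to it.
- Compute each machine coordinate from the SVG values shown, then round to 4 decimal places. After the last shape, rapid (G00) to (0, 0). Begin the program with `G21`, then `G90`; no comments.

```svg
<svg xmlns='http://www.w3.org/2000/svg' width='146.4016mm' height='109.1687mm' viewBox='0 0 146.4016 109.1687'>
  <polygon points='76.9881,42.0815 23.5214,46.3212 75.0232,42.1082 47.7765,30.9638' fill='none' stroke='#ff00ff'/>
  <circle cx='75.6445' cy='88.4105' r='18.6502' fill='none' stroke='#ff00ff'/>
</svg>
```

Since the viewBox matches the mm dimensions, user units are millimetres directly. The only transform is the Y-flip y_m = 109.1687 − y_svg.

Shape 1 is a closed polygon drawn with `<polygon>`. Its stroke #ff00ff means engrave at S209, F3483. After flipping Y the toolpath is (76.9881,67.0872) → (23.5214,62.8475) → (75.0232,67.0605) → (47.7765,78.2049) → (76.9881,67.0872), returning to the start.

Shape 2 is a circle drawn with `<circle>`. Its stroke #ff00ff means engrave at S209, F3483. After flipping Y the toolpath is (94.2947,20.7582) → (91.7960,30.0833) → (84.9696,36.9097) → (75.6445,39.4084) → (66.3194,36.9097) → (59.4930,30.0833) → (56.9943,20.7582) → (59.4930,11.4331) → (66.3194,4.6067) → (75.6445,2.1080) → (84.9696,4.6067) → (91.7960,11.4331) → (94.2947,20.7582), returning to the start.

G21
G90
G00 X76.9881 Y67.0872
M3 S209
G01 X23.5214 Y62.8475 F3483
G01 X75.0232 Y67.0605
G01 X47.7765 Y78.2049
G01 X76.9881 Y67.0872
M5
G00 X94.2947 Y20.7582
M3 S209
G01 X91.7960 Y30.0833 F3483
G01 X84.9696 Y36.9097
G01 X75.6445 Y39.4084
G01 X66.3194 Y36.9097
G01 X59.4930 Y30.0833
G01 X56.9943 Y20.7582
G01 X59.4930 Y11.4331
G01 X66.3194 Y4.6067
G01 X75.6445 Y2.1080
G01 X84.9696 Y4.6067
G01 X91.7960 Y11.4331
G01 X94.2947 Y20.7582
M5
G00 X0.0000 Y0.0000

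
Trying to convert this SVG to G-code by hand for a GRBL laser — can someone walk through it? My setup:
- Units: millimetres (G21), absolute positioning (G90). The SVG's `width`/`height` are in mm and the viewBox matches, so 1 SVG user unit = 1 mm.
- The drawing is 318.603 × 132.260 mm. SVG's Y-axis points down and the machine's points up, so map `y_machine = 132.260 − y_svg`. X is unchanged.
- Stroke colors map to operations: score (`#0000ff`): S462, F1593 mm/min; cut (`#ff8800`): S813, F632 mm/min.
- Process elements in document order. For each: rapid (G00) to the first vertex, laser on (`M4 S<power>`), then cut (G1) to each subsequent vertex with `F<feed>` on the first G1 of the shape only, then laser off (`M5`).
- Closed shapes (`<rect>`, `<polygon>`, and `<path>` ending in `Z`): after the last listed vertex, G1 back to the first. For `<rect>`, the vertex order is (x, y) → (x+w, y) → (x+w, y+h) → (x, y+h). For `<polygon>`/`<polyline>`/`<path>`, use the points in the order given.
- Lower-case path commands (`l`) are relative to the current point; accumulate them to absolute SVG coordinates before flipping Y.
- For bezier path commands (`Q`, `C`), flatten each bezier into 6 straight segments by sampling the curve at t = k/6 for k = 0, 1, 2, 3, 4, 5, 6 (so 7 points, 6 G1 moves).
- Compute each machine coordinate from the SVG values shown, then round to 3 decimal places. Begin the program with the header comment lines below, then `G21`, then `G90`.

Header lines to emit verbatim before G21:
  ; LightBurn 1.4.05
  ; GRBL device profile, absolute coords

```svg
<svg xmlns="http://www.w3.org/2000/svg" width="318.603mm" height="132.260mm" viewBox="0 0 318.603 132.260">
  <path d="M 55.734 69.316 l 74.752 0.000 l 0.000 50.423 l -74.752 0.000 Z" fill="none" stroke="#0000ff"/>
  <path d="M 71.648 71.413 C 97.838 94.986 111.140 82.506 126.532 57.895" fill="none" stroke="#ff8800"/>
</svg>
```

; LightBurn 1.4.05
; GRBL device profile, absolute coords
G21
G90
G00 X55.734 Y62.944
M4 S462
G1 X130.486 Y62.944 F1593
G1 X130.486 Y12.521
G1 X55.734 Y12.521
G1 X55.734 Y62.944
M5
G00 X71.648 Y60.847
M4 S813
G1 X83.738 Y51.954 F632
G1 X94.097 Y48.406
G1 X103.139 Y49.537
G1 X111.282 Y54.684
G1 X118.941 Y63.181
G1 X126.532 Y74.365
M5

viewBox `0 0 318.603 132.260` with mm width/height → 1 unit = 1 mm. Flip: y_m = 132.260 − y_svg.

**Shape 1** — `<path>` rectangle, stroke `#0000ff` → score (S462, F1593). Machine vertices: (55.734,62.944) → (130.486,62.944) → (130.486,12.521) → (55.734,12.521) → (55.734,62.944). Closed: final G1 returns to the first vertex.

**Shape 2** — `<path>` cubic bezier, stroke `#ff8800` → cut (S813, F632). Control points (SVG): P0=(71.648,71.413), P1=(97.838,94.986), P2=(111.140,82.506), P3=(126.532,57.895); sampled at t=k/6. Machine vertices: (71.648,60.847) → (83.738,51.954) → (94.097,48.406) → (103.139,49.537) → (111.282,54.684) → (118.941,63.181) → (126.532,74.365). Open path.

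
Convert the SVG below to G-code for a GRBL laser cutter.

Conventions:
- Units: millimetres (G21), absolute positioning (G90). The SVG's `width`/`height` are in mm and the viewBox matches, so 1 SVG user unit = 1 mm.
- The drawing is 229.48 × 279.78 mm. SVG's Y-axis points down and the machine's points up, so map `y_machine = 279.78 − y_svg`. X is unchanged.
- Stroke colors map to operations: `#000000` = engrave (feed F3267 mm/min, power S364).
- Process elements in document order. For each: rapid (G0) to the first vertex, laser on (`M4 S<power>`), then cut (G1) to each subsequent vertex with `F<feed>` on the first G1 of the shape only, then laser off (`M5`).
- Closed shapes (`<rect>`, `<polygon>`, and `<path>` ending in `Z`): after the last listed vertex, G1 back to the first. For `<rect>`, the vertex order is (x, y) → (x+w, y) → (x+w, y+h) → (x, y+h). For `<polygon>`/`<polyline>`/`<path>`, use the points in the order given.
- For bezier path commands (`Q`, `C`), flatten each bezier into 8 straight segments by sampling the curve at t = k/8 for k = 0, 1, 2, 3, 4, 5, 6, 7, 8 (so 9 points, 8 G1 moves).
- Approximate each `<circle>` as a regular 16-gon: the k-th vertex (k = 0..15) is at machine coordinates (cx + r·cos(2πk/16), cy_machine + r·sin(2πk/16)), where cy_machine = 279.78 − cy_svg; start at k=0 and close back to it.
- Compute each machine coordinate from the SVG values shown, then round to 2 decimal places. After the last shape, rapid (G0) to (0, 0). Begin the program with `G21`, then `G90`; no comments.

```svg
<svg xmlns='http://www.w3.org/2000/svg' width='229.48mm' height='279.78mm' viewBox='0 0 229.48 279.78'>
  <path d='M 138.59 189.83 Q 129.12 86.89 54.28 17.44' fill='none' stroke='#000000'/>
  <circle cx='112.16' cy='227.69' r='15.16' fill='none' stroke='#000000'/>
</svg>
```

Since the viewBox matches the mm dimensions, user units are millimetres directly. The only transform is the Y-flip y_m = 279.78 − y_svg.

Shape 1 is a quadratic bezier drawn with `<path>`. Its stroke #000000 means engrave at S364, F3267. After flipping Y the toolpath is (138.59,89.95) → (135.20,115.16) → (129.77,139.33) → (122.29,162.45) → (112.78,184.52) → (101.22,205.54) → (87.61,225.52) → (71.97,244.45) → (54.28,262.34).

Shape 2 is a circle drawn with `<circle>`. Its stroke #000000 means engrave at S364, F3267. After flipping Y the toolpath is (127.32,52.09) → (126.17,57.89) → (122.88,62.81) → (117.96,66.10) → (112.16,67.25) → (106.36,66.10) → (101.44,62.81) → (98.15,57.89) → (97.00,52.09) → (98.15,46.29) → (101.44,41.37) → (106.36,38.08) → (112.16,36.93) → (117.96,38.08) → (122.88,41.37) → (126.17,46.29) → (127.32,52.09), returning to the start.

G21
G90
G0 X138.59 Y89.95
M4 S364
G1 X135.20 Y115.16 F3267
G1 X129.77 Y139.33
G1 X122.29 Y162.45
G1 X112.78 Y184.52
G1 X101.22 Y205.54
G1 X87.61 Y225.52
G1 X71.97 Y244.45
G1 X54.28 Y262.34
M5
G0 X127.32 Y52.09
M4 S364
G1 X126.17 Y57.89 F3267
G1 X122.88 Y62.81
G1 X117.96 Y66.10
G1 X112.16 Y67.25
G1 X106.36 Y66.10
G1 X101.44 Y62.81
G1 X98.15 Y57.89
G1 X97.00 Y52.09
G1 X98.15 Y46.29
G1 X101.44 Y41.37
G1 X106.36 Y38.08
G1 X112.16 Y36.93
G1 X117.96 Y38.08
G1 X122.88 Y41.37
G1 X126.17 Y46.29
G1 X127.32 Y52.09
M5
G0 X0.00 Y0.00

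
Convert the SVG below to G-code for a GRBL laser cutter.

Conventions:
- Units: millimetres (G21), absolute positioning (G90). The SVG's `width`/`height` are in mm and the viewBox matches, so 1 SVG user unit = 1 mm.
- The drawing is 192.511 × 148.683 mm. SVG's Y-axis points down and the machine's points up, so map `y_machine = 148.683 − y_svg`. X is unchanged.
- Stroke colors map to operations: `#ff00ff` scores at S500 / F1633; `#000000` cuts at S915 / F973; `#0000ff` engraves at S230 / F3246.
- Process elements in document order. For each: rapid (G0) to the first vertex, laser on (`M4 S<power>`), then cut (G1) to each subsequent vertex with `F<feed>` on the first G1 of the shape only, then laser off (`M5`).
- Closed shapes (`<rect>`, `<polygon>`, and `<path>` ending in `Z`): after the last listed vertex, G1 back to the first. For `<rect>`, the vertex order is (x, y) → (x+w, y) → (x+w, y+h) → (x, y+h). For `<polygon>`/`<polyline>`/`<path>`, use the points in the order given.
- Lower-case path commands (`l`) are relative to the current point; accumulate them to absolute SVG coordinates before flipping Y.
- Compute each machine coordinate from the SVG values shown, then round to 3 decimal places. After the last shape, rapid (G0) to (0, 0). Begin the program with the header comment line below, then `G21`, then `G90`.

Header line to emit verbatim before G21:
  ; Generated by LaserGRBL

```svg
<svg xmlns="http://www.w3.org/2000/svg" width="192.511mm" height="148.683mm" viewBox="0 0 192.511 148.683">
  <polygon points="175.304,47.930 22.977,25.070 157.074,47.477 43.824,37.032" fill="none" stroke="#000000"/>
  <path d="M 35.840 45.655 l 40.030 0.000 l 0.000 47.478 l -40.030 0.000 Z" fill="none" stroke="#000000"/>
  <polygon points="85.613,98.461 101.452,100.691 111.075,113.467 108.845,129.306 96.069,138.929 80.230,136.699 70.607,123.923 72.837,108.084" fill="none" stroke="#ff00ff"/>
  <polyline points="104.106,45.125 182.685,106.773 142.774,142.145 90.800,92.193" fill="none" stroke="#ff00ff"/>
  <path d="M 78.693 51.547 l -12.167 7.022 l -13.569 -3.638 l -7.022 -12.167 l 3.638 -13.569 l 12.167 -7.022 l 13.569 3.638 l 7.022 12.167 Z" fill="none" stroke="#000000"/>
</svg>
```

Since the viewBox matches the mm dimensions, user units are millimetres directly. The only transform is the Y-flip y_m = 148.683 − y_svg.

Shape 1 is a closed polygon drawn with `<polygon>`. Its stroke #000000 means cut at S915, F973. After flipping Y the toolpath is (175.304,100.753) → (22.977,123.613) → (157.074,101.206) → (43.824,111.651) → (175.304,100.753), returning to the start.

Shape 2 is a rectangle drawn with `<path>`. Its stroke #000000 means cut at S915, F973. After flipping Y the toolpath is (35.840,103.028) → (75.870,103.028) → (75.870,55.550) → (35.840,55.550) → (35.840,103.028), returning to the start.

Shape 3 is a regular polygon drawn with `<polygon>`. Its stroke #ff00ff means score at S500, F1633. After flipping Y the toolpath is (85.613,50.222) → (101.452,47.992) → (111.075,35.216) → (108.845,19.377) → (96.069,9.754) → (80.230,11.984) → (70.607,24.760) → (72.837,40.599) → (85.613,50.222), returning to the start.

Shape 4 is a open polyline drawn with `<polyline>`. Its stroke #ff00ff means score at S500, F1633. After flipping Y the toolpath is (104.106,103.558) → (182.685,41.910) → (142.774,6.538) → (90.800,56.490).

Shape 5 is a regular polygon drawn with `<path>`. Its stroke #000000 means cut at S915, F973. After flipping Y the toolpath is (78.693,97.136) → (66.526,90.114) → (52.957,93.752) → (45.935,105.919) → (49.573,119.488) → (61.740,126.510) → (75.309,122.872) → (82.331,110.705) → (78.693,97.136), returning to the start.

; Generated by LaserGRBL
G21
G90
G0 X175.304 Y100.753
M4 S915
G1 X22.977 Y123.613 F973
G1 X157.074 Y101.206
G1 X43.824 Y111.651
G1 X175.304 Y100.753
M5
G0 X35.840 Y103.028
M4 S915
G1 X75.870 Y103.028 F973
G1 X75.870 Y55.550
G1 X35.840 Y55.550
G1 X35.840 Y103.028
M5
G0 X85.613 Y50.222
M4 S500
G1 X101.452 Y47.992 F1633
G1 X111.075 Y35.216
G1 X108.845 Y19.377
G1 X96.069 Y9.754
G1 X80.230 Y11.984
G1 X70.607 Y24.760
G1 X72.837 Y40.599
G1 X85.613 Y50.222
M5
G0 X104.106 Y103.558
M4 S500
G1 X182.685 Y41.910 F1633
G1 X142.774 Y6.538
G1 X90.800 Y56.490
M5
G0 X78.693 Y97.136
M4 S915
G1 X66.526 Y90.114 F973
G1 X52.957 Y93.752
G1 X45.935 Y105.919
G1 X49.573 Y119.488
G1 X61.740 Y126.510
G1 X75.309 Y122.872
G1 X82.331 Y110.705
G1 X78.693 Y97.136
M5
G0 X0.000 Y0.000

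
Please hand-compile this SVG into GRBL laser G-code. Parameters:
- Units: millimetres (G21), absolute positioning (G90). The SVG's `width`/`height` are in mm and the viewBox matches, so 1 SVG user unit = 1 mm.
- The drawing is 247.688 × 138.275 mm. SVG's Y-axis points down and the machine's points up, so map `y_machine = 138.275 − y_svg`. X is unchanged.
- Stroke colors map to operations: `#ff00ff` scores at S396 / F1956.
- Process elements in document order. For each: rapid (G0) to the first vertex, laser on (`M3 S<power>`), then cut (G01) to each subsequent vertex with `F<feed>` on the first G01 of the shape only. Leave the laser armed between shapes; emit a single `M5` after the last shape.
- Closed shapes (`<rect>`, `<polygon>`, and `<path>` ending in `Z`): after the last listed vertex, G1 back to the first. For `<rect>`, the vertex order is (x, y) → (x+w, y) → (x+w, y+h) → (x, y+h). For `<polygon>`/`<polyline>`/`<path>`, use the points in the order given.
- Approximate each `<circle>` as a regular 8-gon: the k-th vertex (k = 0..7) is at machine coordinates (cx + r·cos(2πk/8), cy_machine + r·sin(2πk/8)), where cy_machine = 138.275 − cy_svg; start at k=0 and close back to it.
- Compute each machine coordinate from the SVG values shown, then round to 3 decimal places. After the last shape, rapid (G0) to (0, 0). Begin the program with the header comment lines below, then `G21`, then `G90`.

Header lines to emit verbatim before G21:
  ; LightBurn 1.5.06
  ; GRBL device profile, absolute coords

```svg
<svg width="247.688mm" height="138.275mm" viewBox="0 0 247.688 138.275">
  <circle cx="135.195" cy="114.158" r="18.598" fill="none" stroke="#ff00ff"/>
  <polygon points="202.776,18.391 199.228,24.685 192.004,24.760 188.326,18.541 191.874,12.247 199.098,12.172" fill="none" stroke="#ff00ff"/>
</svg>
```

1 u = 1 mm; y_m = 138.275 − y.

[1] `<circle>` circle, #ff00ff→score S396 F1956: (153.793,24.117) → (148.346,37.268) → (135.195,42.715) → (122.044,37.268) → (116.597,24.117) → (122.044,10.966) → (135.195,5.519) → (148.346,10.966) → (153.793,24.117) (closed)

[2] `<polygon>` regular polygon, #ff00ff→score S396 F1956: (202.776,119.884) → (199.228,113.590) → (192.004,113.515) → (188.326,119.734) → (191.874,126.028) → (199.098,126.103) → (202.776,119.884) (closed)

; LightBurn 1.5.06
; GRBL device profile, absolute coords
G21
G90
G0 X153.793 Y24.117
M3 S396
G01 X148.346 Y37.268 F1956
G01 X135.195 Y42.715
G01 X122.044 Y37.268
G01 X116.597 Y24.117
G01 X122.044 Y10.966
G01 X135.195 Y5.519
G01 X148.346 Y10.966
G01 X153.793 Y24.117
G0 X202.776 Y119.884
M3 S396
G01 X199.228 Y113.590 F1956
G01 X192.004 Y113.515
G01 X188.326 Y119.734
G01 X191.874 Y126.028
G01 X199.098 Y126.103
G01 X202.776 Y119.884
M5
G0 X0.000 Y0.000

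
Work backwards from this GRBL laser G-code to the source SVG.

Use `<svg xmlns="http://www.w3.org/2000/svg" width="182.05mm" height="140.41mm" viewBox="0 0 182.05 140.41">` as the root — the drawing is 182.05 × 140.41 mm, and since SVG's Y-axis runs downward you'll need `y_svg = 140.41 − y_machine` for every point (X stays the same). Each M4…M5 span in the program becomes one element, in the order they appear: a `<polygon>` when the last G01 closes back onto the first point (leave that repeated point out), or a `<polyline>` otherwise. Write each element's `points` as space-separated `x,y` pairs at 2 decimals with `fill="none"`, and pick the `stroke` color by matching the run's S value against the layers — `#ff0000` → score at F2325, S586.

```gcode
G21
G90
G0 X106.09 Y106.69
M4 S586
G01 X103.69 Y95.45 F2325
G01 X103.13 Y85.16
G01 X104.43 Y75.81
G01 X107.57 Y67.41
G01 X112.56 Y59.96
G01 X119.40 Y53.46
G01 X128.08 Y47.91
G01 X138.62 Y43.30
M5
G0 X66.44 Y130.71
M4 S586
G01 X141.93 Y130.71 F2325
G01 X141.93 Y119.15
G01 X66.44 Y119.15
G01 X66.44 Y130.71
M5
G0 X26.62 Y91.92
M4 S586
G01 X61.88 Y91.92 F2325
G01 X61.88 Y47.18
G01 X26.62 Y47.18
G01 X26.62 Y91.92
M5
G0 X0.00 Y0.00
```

Each laser-on run becomes one SVG element. Flip Y back into SVG space with y_svg = 140.41 − y_machine. Every run uses S586, so all elements get stroke `#ff0000` (score).

Run 1: The run is open, so emit a `<polyline>` with points (Y-flipped): 106.09,33.72 103.69,44.96 103.13,55.25 104.43,64.60 107.57,73.00 112.56,80.45 119.40,86.95 128.08,92.50 138.62,97.11.

Run 2: The run returns to its start, so emit a `<polygon>` with points (Y-flipped): 66.44,9.70 141.93,9.70 141.93,21.26 66.44,21.26.

Run 3: The run returns to its start, so emit a `<polygon>` with points (Y-flipped): 26.62,48.49 61.88,48.49 61.88,93.23 26.62,93.23.

<svg xmlns="http://www.w3.org/2000/svg" width="182.05mm" height="140.41mm" viewBox="0 0 182.05 140.41">
  <polyline points="106.09,33.72 103.69,44.96 103.13,55.25 104.43,64.60 107.57,73.00 112.56,80.45 119.40,86.95 128.08,92.50 138.62,97.11" fill="none" stroke="#ff0000"/>
  <polygon points="66.44,9.70 141.93,9.70 141.93,21.26 66.44,21.26" fill="none" stroke="#ff0000"/>
  <polygon points="26.62,48.49 61.88,48.49 61.88,93.23 26.62,93.23" fill="none" stroke="#ff0000"/>
</svg>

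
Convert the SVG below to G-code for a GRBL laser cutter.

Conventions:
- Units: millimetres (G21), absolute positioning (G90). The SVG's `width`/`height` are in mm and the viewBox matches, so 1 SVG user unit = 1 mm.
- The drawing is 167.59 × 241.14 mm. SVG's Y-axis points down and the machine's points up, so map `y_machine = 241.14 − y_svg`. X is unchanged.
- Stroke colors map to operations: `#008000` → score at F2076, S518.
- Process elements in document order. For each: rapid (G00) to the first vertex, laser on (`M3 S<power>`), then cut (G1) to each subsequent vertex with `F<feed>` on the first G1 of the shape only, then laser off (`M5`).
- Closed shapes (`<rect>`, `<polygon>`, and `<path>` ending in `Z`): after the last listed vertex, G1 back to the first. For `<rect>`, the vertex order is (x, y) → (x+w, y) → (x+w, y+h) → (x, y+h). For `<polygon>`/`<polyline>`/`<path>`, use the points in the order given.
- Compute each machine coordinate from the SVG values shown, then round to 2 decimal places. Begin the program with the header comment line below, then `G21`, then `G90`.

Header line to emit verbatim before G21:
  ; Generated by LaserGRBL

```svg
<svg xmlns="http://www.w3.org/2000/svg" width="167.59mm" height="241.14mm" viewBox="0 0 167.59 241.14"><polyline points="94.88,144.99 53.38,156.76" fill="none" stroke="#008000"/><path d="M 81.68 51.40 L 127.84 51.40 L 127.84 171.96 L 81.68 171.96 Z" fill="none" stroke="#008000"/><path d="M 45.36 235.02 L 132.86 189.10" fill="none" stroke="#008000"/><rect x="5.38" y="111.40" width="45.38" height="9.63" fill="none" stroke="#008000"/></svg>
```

; Generated by LaserGRBL
G21
G90
G00 X94.88 Y96.15
M3 S518
G1 X53.38 Y84.38 F2076
M5
G00 X81.68 Y189.74
M3 S518
G1 X127.84 Y189.74 F2076
G1 X127.84 Y69.18
G1 X81.68 Y69.18
G1 X81.68 Y189.74
M5
G00 X45.36 Y6.12
M3 S518
G1 X132.86 Y52.04 F2076
M5
G00 X5.38 Y129.74
M3 S518
G1 X50.76 Y129.74 F2076
G1 X50.76 Y120.11
G1 X5.38 Y120.11
G1 X5.38 Y129.74
M5

Since the viewBox matches the mm dimensions, user units are millimetres directly. The only transform is the Y-flip y_m = 241.14 − y_svg.

Shape 1 is a line segment drawn with `<polyline>`. Its stroke #008000 means score at S518, F2076. After flipping Y the toolpath is (94.88,96.15) → (53.38,84.38).

Shape 2 is a rectangle drawn with `<path>`. Its stroke #008000 means score at S518, F2076. After flipping Y the toolpath is (81.68,189.74) → (127.84,189.74) → (127.84,69.18) → (81.68,69.18) → (81.68,189.74), returning to the start.

Shape 3 is a line segment drawn with `<path>`. Its stroke #008000 means score at S518, F2076. After flipping Y the toolpath is (45.36,6.12) → (132.86,52.04).

Shape 4 is a rectangle drawn with `<rect>`. Its stroke #008000 means score at S518, F2076. After flipping Y the toolpath is (5.38,129.74) → (50.76,129.74) → (50.76,120.11) → (5.38,120.11) → (5.38,129.74), returning to the start.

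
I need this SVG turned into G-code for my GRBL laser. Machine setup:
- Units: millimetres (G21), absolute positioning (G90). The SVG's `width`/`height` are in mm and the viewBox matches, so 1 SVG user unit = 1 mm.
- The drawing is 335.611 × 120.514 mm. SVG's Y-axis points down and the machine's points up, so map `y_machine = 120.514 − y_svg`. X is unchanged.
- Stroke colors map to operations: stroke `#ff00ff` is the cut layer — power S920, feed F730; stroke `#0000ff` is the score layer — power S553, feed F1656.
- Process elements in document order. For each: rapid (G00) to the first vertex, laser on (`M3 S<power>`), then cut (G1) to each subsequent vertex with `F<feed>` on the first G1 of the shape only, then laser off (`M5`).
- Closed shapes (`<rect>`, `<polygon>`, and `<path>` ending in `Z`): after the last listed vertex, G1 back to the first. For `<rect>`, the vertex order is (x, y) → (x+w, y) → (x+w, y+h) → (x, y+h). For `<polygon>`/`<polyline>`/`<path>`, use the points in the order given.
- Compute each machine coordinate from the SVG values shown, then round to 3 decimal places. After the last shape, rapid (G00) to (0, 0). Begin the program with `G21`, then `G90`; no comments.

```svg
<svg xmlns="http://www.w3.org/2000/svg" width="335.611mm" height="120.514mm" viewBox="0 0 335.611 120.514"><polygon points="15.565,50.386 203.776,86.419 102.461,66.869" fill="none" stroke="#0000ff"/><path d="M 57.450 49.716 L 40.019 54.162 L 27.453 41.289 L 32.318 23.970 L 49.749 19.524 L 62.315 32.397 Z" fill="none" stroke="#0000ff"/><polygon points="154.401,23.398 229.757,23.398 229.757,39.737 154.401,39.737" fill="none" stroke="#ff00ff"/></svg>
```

Since the viewBox matches the mm dimensions, user units are millimetres directly. The only transform is the Y-flip y_m = 120.514 − y_svg.

Shape 1 is a closed polygon drawn with `<polygon>`. Its stroke #0000ff means score at S553, F1656. After flipping Y the toolpath is (15.565,70.128) → (203.776,34.095) → (102.461,53.645) → (15.565,70.128), returning to the start.

Shape 2 is a regular polygon drawn with `<path>`. Its stroke #0000ff means score at S553, F1656. After flipping Y the toolpath is (57.450,70.798) → (40.019,66.352) → (27.453,79.225) → (32.318,96.544) → (49.749,100.990) → (62.315,88.117) → (57.450,70.798), returning to the start.

Shape 3 is a rectangle drawn with `<polygon>`. Its stroke #ff00ff means cut at S920, F730. After flipping Y the toolpath is (154.401,97.116) → (229.757,97.116) → (229.757,80.777) → (154.401,80.777) → (154.401,97.116), returning to the start.

G21
G90
G00 X15.565 Y70.128
M3 S553
G1 X203.776 Y34.095 F1656
G1 X102.461 Y53.645
G1 X15.565 Y70.128
M5
G00 X57.450 Y70.798
M3 S553
G1 X40.019 Y66.352 F1656
G1 X27.453 Y79.225
G1 X32.318 Y96.544
G1 X49.749 Y100.990
G1 X62.315 Y88.117
G1 X57.450 Y70.798
M5
G00 X154.401 Y97.116
M3 S920
G1 X229.757 Y97.116 F730
G1 X229.757 Y80.777
G1 X154.401 Y80.777
G1 X154.401 Y97.116
M5
G00 X0.000 Y0.000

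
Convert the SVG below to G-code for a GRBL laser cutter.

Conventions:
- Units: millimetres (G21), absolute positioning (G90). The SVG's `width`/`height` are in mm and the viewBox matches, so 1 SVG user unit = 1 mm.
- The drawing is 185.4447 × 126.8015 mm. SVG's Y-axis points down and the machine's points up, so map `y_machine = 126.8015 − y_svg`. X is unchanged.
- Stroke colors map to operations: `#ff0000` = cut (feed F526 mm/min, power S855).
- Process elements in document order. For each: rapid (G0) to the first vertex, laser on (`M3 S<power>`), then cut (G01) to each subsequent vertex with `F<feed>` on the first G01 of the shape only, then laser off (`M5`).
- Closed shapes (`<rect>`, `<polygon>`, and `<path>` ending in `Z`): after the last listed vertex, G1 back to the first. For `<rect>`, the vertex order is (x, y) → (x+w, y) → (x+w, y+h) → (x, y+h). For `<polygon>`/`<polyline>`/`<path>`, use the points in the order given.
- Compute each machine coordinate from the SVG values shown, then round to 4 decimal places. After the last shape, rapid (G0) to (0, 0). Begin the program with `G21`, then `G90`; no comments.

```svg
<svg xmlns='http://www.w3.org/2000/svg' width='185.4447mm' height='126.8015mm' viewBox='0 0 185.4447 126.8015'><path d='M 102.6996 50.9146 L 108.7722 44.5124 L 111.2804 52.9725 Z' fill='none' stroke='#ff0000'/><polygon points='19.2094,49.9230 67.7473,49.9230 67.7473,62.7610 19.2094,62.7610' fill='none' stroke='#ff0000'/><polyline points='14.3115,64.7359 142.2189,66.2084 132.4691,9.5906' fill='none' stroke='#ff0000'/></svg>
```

1 u = 1 mm; y_m = 126.8015 − y.

[1] `<path>` regular polygon, #ff0000→cut S855 F526: (102.6996,75.8869) → (108.7722,82.2891) → (111.2804,73.8290) → (102.6996,75.8869) (closed)

[2] `<polygon>` rectangle, #ff0000→cut S855 F526: (19.2094,76.8785) → (67.7473,76.8785) → (67.7473,64.0405) → (19.2094,64.0405) → (19.2094,76.8785) (closed)

[3] `<polyline>` open polyline, #ff0000→cut S855 F526: (14.3115,62.0656) → (142.2189,60.5931) → (132.4691,117.2109)

G21
G90
G0 X102.6996 Y75.8869
M3 S855
G01 X108.7722 Y82.2891 F526
G01 X111.2804 Y73.8290
G01 X102.6996 Y75.8869
M5
G0 X19.2094 Y76.8785
M3 S855
G01 X67.7473 Y76.8785 F526
G01 X67.7473 Y64.0405
G01 X19.2094 Y64.0405
G01 X19.2094 Y76.8785
M5
G0 X14.3115 Y62.0656
M3 S855
G01 X142.2189 Y60.5931 F526
G01 X132.4691 Y117.2109
M5
G0 X0.0000 Y0.0000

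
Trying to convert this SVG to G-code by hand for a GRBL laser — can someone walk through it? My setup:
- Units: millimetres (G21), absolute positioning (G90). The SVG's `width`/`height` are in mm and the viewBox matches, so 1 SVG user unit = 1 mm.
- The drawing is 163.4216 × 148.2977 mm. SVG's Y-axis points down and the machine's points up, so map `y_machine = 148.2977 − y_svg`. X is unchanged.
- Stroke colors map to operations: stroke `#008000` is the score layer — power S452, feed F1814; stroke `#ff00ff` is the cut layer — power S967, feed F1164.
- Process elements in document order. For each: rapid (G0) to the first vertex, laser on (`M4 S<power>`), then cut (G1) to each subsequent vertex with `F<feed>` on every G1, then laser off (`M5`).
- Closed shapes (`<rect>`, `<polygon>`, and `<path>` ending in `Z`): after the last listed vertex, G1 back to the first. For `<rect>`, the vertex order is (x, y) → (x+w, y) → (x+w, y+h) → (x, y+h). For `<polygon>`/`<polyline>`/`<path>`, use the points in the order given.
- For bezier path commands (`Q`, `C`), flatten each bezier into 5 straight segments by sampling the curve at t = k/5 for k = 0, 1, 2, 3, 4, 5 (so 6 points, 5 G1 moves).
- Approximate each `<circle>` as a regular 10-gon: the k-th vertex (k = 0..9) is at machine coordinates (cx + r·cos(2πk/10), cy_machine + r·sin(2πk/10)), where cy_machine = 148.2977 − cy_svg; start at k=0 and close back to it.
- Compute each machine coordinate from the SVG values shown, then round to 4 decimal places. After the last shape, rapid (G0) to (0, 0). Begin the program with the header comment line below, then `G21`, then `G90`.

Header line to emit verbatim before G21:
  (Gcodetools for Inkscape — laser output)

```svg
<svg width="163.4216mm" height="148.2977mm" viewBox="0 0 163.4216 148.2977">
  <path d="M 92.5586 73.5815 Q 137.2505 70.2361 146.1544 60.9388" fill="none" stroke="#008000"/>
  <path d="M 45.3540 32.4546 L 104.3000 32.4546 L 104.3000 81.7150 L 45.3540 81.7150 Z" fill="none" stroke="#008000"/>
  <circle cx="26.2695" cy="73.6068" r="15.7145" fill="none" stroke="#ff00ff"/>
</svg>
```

1 u = 1 mm; y_m = 148.2977 − y.

[1] `<path>` quadratic bezier, #008000→score S452 F1814: (92.5586,74.7162) → (109.0038,76.2924) → (122.5860,78.3448) → (133.3052,80.8734) → (141.1613,83.8781) → (146.1544,87.3589)

[2] `<path>` rectangle, #008000→score S452 F1814: (45.3540,115.8431) → (104.3000,115.8431) → (104.3000,66.5827) → (45.3540,66.5827) → (45.3540,115.8431) (closed)

[3] `<circle>` circle, #ff00ff→cut S967 F1164: (41.9840,74.6909) → (38.9828,83.9277) → (31.1255,89.6363) → (21.4135,89.6363) → (13.5562,83.9277) → (10.5550,74.6909) → (13.5562,65.4541) → (21.4135,59.7455) → (31.1255,59.7455) → (38.9828,65.4541) → (41.9840,74.6909) (closed)

(Gcodetools for Inkscape — laser output)
G21
G90
G0 X92.5586 Y74.7162
M4 S452
G1 X109.0038 Y76.2924 F1814
G1 X122.5860 Y78.3448 F1814
G1 X133.3052 Y80.8734 F1814
G1 X141.1613 Y83.8781 F1814
G1 X146.1544 Y87.3589 F1814
M5
G0 X45.3540 Y115.8431
M4 S452
G1 X104.3000 Y115.8431 F1814
G1 X104.3000 Y66.5827 F1814
G1 X45.3540 Y66.5827 F1814
G1 X45.3540 Y115.8431 F1814
M5
G0 X41.9840 Y74.6909
M4 S967
G1 X38.9828 Y83.9277 F1164
G1 X31.1255 Y89.6363 F1164
G1 X21.4135 Y89.6363 F1164
G1 X13.5562 Y83.9277 F1164
G1 X10.5550 Y74.6909 F1164
G1 X13.5562 Y65.4541 F1164
G1 X21.4135 Y59.7455 F1164
G1 X31.1255 Y59.7455 F1164
G1 X38.9828 Y65.4541 F1164
G1 X41.9840 Y74.6909 F1164
M5
G0 X0.0000 Y0.0000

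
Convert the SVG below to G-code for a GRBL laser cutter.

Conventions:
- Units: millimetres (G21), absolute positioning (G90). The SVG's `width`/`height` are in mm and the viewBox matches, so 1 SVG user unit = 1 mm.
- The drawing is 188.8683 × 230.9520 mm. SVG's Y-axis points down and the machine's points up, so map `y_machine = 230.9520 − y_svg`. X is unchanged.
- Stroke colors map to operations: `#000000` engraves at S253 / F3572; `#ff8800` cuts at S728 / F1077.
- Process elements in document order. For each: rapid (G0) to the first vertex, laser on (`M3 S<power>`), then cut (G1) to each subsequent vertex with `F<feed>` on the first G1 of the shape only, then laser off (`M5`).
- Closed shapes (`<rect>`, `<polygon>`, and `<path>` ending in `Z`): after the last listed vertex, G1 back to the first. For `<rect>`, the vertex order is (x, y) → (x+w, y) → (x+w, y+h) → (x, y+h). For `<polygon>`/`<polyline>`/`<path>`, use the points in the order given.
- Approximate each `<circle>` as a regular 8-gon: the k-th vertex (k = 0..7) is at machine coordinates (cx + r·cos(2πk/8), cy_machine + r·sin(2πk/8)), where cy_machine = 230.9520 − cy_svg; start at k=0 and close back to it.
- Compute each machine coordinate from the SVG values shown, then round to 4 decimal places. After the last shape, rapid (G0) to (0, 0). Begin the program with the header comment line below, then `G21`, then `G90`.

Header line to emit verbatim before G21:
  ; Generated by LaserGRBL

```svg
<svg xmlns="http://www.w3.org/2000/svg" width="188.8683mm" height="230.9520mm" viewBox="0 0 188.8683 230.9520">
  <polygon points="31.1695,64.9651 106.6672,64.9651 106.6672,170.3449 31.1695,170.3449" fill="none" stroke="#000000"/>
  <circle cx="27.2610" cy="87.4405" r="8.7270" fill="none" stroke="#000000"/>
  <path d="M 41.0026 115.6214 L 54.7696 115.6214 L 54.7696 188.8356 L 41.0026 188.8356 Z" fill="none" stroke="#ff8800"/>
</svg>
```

Since the viewBox matches the mm dimensions, user units are millimetres directly. The only transform is the Y-flip y_m = 230.9520 − y_svg.

Shape 1 is a rectangle drawn with `<polygon>`. Its stroke #000000 means engrave at S253, F3572. After flipping Y the toolpath is (31.1695,165.9869) → (106.6672,165.9869) → (106.6672,60.6071) → (31.1695,60.6071) → (31.1695,165.9869), returning to the start.

Shape 2 is a circle drawn with `<circle>`. Its stroke #000000 means engrave at S253, F3572. After flipping Y the toolpath is (35.9880,143.5115) → (33.4319,149.6824) → (27.2610,152.2385) → (21.0901,149.6824) → (18.5340,143.5115) → (21.0901,137.3406) → (27.2610,134.7845) → (33.4319,137.3406) → (35.9880,143.5115), returning to the start.

Shape 3 is a rectangle drawn with `<path>`. Its stroke #ff8800 means cut at S728, F1077. After flipping Y the toolpath is (41.0026,115.3306) → (54.7696,115.3306) → (54.7696,42.1164) → (41.0026,42.1164) → (41.0026,115.3306), returning to the start.

; Generated by LaserGRBL
G21
G90
G0 X31.1695 Y165.9869
M3 S253
G1 X106.6672 Y165.9869 F3572
G1 X106.6672 Y60.6071
G1 X31.1695 Y60.6071
G1 X31.1695 Y165.9869
M5
G0 X35.9880 Y143.5115
M3 S253
G1 X33.4319 Y149.6824 F3572
G1 X27.2610 Y152.2385
G1 X21.0901 Y149.6824
G1 X18.5340 Y143.5115
G1 X21.0901 Y137.3406
G1 X27.2610 Y134.7845
G1 X33.4319 Y137.3406
G1 X35.9880 Y143.5115
M5
G0 X41.0026 Y115.3306
M3 S728
G1 X54.7696 Y115.3306 F1077
G1 X54.7696 Y42.1164
G1 X41.0026 Y42.1164
G1 X41.0026 Y115.3306
M5
G0 X0.0000 Y0.0000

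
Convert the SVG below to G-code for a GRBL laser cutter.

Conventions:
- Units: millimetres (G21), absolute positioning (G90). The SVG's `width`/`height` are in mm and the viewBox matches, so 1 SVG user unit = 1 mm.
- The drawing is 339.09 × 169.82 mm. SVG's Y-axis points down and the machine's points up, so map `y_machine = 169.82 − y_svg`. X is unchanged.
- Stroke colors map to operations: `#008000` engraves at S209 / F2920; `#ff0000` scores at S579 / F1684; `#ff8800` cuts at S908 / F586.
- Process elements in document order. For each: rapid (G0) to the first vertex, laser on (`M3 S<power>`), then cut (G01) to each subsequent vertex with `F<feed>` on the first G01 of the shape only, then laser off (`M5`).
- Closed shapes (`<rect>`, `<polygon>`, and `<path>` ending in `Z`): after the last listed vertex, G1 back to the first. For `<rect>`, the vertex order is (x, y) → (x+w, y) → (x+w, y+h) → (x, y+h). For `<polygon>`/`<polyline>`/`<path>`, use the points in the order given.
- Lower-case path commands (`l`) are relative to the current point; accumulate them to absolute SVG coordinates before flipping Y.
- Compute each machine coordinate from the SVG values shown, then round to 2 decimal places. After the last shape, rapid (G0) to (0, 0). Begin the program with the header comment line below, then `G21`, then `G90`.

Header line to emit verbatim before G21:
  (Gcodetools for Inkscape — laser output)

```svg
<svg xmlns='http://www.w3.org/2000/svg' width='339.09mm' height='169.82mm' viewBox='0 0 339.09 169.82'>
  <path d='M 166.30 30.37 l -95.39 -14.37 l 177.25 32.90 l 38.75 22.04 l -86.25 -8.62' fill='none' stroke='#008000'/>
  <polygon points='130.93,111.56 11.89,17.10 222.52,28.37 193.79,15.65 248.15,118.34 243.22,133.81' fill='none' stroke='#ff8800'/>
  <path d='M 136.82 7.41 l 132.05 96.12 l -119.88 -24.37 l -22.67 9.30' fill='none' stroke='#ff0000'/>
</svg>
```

Since the viewBox matches the mm dimensions, user units are millimetres directly. The only transform is the Y-flip y_m = 169.82 − y_svg.

Shape 1 is a open polyline drawn with `<path>`. Its stroke #008000 means engrave at S209, F2920. After flipping Y the toolpath is (166.30,139.45) → (70.91,153.82) → (248.16,120.92) → (286.91,98.88) → (200.66,107.50).

Shape 2 is a closed polygon drawn with `<polygon>`. Its stroke #ff8800 means cut at S908, F586. After flipping Y the toolpath is (130.93,58.26) → (11.89,152.72) → (222.52,141.45) → (193.79,154.17) → (248.15,51.48) → (243.22,36.01) → (130.93,58.26), returning to the start.

Shape 3 is a open polyline drawn with `<path>`. Its stroke #ff0000 means score at S579, F1684. After flipping Y the toolpath is (136.82,162.41) → (268.87,66.29) → (148.99,90.66) → (126.32,81.36).

(Gcodetools for Inkscape — laser output)
G21
G90
G0 X166.30 Y139.45
M3 S209
G01 X70.91 Y153.82 F2920
G01 X248.16 Y120.92
G01 X286.91 Y98.88
G01 X200.66 Y107.50
M5
G0 X130.93 Y58.26
M3 S908
G01 X11.89 Y152.72 F586
G01 X222.52 Y141.45
G01 X193.79 Y154.17
G01 X248.15 Y51.48
G01 X243.22 Y36.01
G01 X130.93 Y58.26
M5
G0 X136.82 Y162.41
M3 S579
G01 X268.87 Y66.29 F1684
G01 X148.99 Y90.66
G01 X126.32 Y81.36
M5
G0 X0.00 Y0.00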